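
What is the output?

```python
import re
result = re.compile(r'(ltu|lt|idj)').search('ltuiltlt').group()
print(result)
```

ltu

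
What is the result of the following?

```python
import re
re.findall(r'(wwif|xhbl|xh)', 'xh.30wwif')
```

['xh', 'wwif']

Matches: at [0:2] match 'xh', group 1 = 'xh'; at [5:9] match 'wwif', group 1 = 'wwif'.
One capturing group, so `findall` returns just the captured substring from each match — 2 in all.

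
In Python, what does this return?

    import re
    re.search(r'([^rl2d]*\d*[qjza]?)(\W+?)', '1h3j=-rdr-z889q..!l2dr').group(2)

'-'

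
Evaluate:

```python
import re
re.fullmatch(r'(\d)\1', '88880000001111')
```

A backreference is literal: `\1` must see the identical characters the first group matched.
`re.fullmatch` requires the pattern to consume the entire string.
Here there's no way to consume every character, so the call returns None.

None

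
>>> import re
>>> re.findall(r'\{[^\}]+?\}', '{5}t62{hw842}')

Walking the string: at [0:3] → '{5}'; at [6:13] → '{hw842}'.
Since nothing is captured, `findall` lists the 2 matched substrings directly.

['{5}', '{hw842}']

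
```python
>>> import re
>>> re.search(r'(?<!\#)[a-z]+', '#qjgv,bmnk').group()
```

Because the assertion is negative and zero-width, positions next to the forbidden text are skipped.
`search` walks the string left to right and returns the first match it finds.
The match spans [2:5] → 'jgv'.

'jgv'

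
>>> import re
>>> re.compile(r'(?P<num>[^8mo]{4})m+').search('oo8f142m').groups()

Pattern: exactly 4 of any character except [8mo] (captured as 'num'); then one or more of a literal 'm'.
Unlike `match`, `search` isn't anchored — it looks for the pattern anywhere in the string.
The match spans [3:8] → 'f142m'.
Captured: group 1 = 'f142'.

('f142',)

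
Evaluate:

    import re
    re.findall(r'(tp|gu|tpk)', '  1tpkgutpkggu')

Alternation tries branches left to right and keeps the first one that lets the overall match succeed at that position.
Walking the string: at [3:5] match 'tp', group 1 = 'tp'; at [6:8] match 'gu', group 1 = 'gu'; at [8:10] match 'tp', group 1 = 'tp'; at [12:14] match 'gu', group 1 = 'gu'.
Because there's exactly one group, `findall` drops the full match and keeps group 1 from each hit.

['tp', 'gu', 'tp', 'gu']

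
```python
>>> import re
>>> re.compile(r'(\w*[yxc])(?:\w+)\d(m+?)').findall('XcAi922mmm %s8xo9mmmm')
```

The pattern matches zero or more of a word character, then one of [yxc] (captured); then one or more of a word character (non-capturing group); then a digit; then one or more of a literal 'm' (lazy) (captured).
Lazy quantifiers expand one character at a time until the remainder of the pattern can match.
Walking the string: at [0:8] match 'XcAi922m', groups = ('Xc', 'm'); at [12:18] match 's8xo9m', groups = ('s8x', 'm').
Multiple groups make `findall` return tuples — one 2-tuple for each match.

[('Xc', 'm'), ('s8x', 'm')]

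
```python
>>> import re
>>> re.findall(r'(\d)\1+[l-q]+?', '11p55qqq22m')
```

The backreference `\1` re-matches whatever the first group consumed, character for character.
`findall` collects group 1 from each match (3 total).

['1', '5', '2']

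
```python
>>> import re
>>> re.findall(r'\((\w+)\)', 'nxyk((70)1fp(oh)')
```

One capturing group, so `findall` returns just the captured substring from each match — 2 in all.

['70', 'oh']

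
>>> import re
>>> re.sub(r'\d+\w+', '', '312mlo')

''

The pattern matches one or more of a digit; then one or more of a word character.
Matches: at [0:6] → '312mlo'.
`sub` substitutes '' at each match site.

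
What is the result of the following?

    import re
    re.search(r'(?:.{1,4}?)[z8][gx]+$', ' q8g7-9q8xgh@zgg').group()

'xgh@zgg'

This matches 1 to 4 of any character (lazy) (non-capturing group); then one of [z8], then one or more of one of [gx]; then anchored at the end.
Unlike `match`, `search` isn't anchored — it looks for the pattern anywhere in the string.
The match spans [9:16] → 'xgh@zgg'.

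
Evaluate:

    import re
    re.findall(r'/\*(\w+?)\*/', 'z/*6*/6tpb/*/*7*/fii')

['6', '7']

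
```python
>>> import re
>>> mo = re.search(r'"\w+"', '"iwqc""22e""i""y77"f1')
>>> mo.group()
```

'"iwqc"'

`search` walks the string left to right and returns the first match it finds.
The match spans [0:6] → '"iwqc"'.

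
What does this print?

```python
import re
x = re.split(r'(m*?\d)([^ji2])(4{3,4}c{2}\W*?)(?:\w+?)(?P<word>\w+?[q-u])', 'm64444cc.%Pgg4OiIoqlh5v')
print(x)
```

This matches zero or more of the literal 'm' (lazy), then a digit (captured); then any character except [ji2] (captured); then 3 to 4 of the literal '4', then exactly 2 of the literal 'c', then zero or more of a non-word character (lazy) (captured); then one or more of a word character (lazy) (non-capturing group); then one or more of a word character (lazy), then a character in [q-u] (captured as 'word').
The `?` after the quantifier makes it lazy — it takes as little as possible before letting the rest of the pattern try.
Matches to split on: at [0:19] → 'm64444cc.%Pgg4OiIoq'.
With a capturing group present, the delimiter's captured portion is kept in the result list.

['', 'm6', '4', '444cc.%', 'gg4OiIoq', 'lh5v']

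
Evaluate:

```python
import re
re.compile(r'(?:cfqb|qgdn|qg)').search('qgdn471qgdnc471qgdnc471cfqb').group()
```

'qgdn'

Branches in `(...|...)` are attempted left-to-right; the first branch that allows the whole pattern to succeed is taken.
The match spans [0:4] → 'qgdn'.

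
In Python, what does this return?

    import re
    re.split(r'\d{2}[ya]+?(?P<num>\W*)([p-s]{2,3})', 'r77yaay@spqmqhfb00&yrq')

['r', '@', 'spq', 'mqhfb00&yrq']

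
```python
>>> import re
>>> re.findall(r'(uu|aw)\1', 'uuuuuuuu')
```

`\1` has to match the exact text group 1 already captured.
Because there's exactly one group, `findall` drops the full match and keeps group 1 from each hit.

['uu', 'uu']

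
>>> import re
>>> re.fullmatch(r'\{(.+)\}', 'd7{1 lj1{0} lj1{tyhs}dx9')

None

`re.fullmatch` is like wrapping the pattern in `^…$` (in single-line mode).
Here the string isn't matched end-to-end, so the call returns None.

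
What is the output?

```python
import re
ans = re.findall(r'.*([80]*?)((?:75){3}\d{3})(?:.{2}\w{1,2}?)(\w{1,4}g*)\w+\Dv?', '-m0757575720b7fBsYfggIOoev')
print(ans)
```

[('', '757575720', 'BsYfgg')]

Pattern: zero or more of any character; then zero or more of one of [80] (lazy) (captured); then the literal '75' repeated 3 times, then exactly 3 of a digit (captured); then exactly 2 of any character, then 1 to 2 of a word character (lazy) (non-capturing group); then 1 to 4 of a word character, then zero or more of a literal 'g' (captured); then one or more of a word character, then a non-digit, then optionally a literal 'v'.
Matches: at [0:26] match '-m0757575720b7fBsYfggIOoev', groups = ('', '757575720', 'BsYfgg').
`findall` packs the 3 group values into a tuple for every match.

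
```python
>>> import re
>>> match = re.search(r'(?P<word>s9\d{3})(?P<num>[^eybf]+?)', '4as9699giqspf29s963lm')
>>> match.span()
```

A `+?`/`*?`/`{m,n}?` starts at its minimum and grows only as far as needed for what follows to match.
The match spans [2:8] → 's9699g'.

(2, 8)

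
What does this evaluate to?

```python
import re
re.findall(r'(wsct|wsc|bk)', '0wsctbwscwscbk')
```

['wsct', 'wsc', 'wsc', 'bk']

Branches in `(...|...)` are attempted left-to-right; the first branch that allows the whole pattern to succeed is taken.
Scanning left to right: at [1:5] match 'wsct', group 1 = 'wsct'; at [6:9] match 'wsc', group 1 = 'wsc'; at [9:12] match 'wsc', group 1 = 'wsc'; at [12:14] match 'bk', group 1 = 'bk'.
`findall` collects group 1 from each match (4 total).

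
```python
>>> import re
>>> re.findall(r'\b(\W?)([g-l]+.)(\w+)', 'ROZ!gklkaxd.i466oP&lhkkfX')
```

Pattern: a word boundary (`\b`, zero-width); then optionally a non-word character (captured); then one or more of a character in [g-l], then any character (captured); then one or more of a word character (captured).
Matches: at [3:11] match '!gklkaxd', groups = ('!', 'gklka', 'xd'); at [11:18] match '.i466oP', groups = ('.', 'i4', '66oP'); at [18:25] match '&lhkkfX', groups = ('&', 'lhkkf', 'X').
`findall` packs the 3 group values into a tuple for every match.

[('!', 'gklka', 'xd'), ('.', 'i4', '66oP'), ('&', 'lhkkf', 'X')]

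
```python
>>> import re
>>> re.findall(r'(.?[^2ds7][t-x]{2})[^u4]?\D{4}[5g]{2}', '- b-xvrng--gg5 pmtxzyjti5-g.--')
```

['b-xv']

One capturing group, so `findall` returns just the captured substring from the one match — 1 in all.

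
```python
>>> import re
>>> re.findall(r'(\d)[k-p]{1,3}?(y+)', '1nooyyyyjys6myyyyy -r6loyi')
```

The pattern matches a digit (captured); then 1 to 3 of a character in [k-p] (lazy); then one or more of a literal 'y' (captured).
Walking the string: at [0:8] match '1nooyyyy', groups = ('1', 'yyyy'); at [11:18] match '6myyyyy', groups = ('6', 'yyyyy'); at [21:25] match '6loy', groups = ('6', 'y').
Multiple groups make `findall` return tuples — one 2-tuple for each match.

[('1', 'yyyy'), ('6', 'yyyyy'), ('6', 'y')]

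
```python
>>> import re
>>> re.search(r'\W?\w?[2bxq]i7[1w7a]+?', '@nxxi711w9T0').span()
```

Pattern: optionally a non-word character, then optionally a word character, then one of [2bxq]; then the literal 'i7', then one or more of one of [1w7a] (lazy).
The `?` after the quantifier makes it lazy — it takes as little as possible before letting the rest of the pattern try.
`search` walks the string left to right and returns the first match it finds.
The match spans [2:7] → 'xxi71'.

(2, 7)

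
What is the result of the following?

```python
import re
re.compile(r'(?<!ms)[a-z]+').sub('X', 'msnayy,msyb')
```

'X,X'

A negative assertion filters positions out without eating any characters.
Matches: at [0:6] → 'msnayy'; at [7:11] → 'msyb'.
`sub` substitutes 'X' at each match site.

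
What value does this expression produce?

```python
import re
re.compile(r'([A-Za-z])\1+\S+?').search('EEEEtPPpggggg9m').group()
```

`\1` is not a pattern — it's the concrete string captured by group 1, re-applied verbatim.
`re.search` scans for the first position where the pattern succeeds.
The match spans [0:5] → 'EEEEt'.
Captured: group 1 = 'E'.

'EEEEt'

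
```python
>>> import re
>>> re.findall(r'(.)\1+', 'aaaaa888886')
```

['a', '8']

After group 1 captures some text, `\1` only succeeds where that same text appears again.
Matches: at [0:5] match 'aaaaa', group 1 = 'a'; at [5:10] match '88888', group 1 = '8'.
Because there's exactly one group, `findall` drops the full match and keeps group 1 from each hit.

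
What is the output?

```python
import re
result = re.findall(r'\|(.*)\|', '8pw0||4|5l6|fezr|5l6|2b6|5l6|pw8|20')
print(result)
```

['|4|5l6|fezr|5l6|2b6|5l6|pw8']

`findall` collects group 1 from the one match (1 total).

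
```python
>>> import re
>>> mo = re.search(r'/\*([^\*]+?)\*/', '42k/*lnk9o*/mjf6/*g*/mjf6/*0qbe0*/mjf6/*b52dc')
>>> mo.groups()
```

('lnk9o',)

The match spans [3:12] → '/*lnk9o*/'.
Captured: group 1 = 'lnk9o'.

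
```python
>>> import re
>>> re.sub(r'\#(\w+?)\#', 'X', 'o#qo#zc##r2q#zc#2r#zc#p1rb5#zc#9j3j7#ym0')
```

Each match is replaced by 'X'.

'oXzc#XzcXzcXzcXym0'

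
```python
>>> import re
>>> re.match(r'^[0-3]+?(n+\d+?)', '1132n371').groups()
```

('n3',)

This matches anchored at the start of the string; then one or more of a character in [0-3] (lazy); then one or more of the literal 'n', then one or more of a digit (lazy) (captured).
With the lazy modifier that quantifier settles for the fewest repetitions that let the rest of the pattern succeed (the atoms after it are unaffected and can still be greedy).
With `match`, the pattern is implicitly anchored at the beginning.
The match spans [0:6] → '1132n3'.
Captured: group 1 = 'n3'.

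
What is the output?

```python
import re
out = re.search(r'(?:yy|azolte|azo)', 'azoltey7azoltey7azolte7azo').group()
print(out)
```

`|` is ordered: at each position the engine commits to the first alternative that works.
`re.search` scans for the first position where the pattern succeeds.
The match spans [0:6] → 'azolte'.

azolte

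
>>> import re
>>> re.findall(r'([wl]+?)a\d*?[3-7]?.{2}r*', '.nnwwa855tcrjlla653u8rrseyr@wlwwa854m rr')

This matches one or more of one of [wl] (lazy) (captured); then the literal 'a', then zero or more of a digit (lazy); then optionally a character in [3-7], then exactly 2 of any character, then zero or more of a literal 'r'.
Matches: at [3:8] match 'wwa85', group 1 = 'ww'; at [13:19] match 'lla653', group 1 = 'll'; at [28:35] match 'wlwwa85', group 1 = 'wlww'.
Because there's exactly one group, `findall` drops the full match and keeps group 1 from each hit.

['ww', 'll', 'wlww']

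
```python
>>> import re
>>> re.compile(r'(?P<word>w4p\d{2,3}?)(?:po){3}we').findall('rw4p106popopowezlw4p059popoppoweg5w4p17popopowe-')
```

['w4p106', 'w4p17']

Pattern: the literal 'w4p', then 2 to 3 of a digit (lazy) (captured as 'word'); then the literal 'po' repeated 3 times, then the literal 'we'.
Matches: at [1:15] match 'w4p106popopowe', group 1 = 'w4p106'; at [34:47] match 'w4p17popopowe', group 1 = 'w4p17'.
With a single group, `findall` returns only what that group captured — 2 items.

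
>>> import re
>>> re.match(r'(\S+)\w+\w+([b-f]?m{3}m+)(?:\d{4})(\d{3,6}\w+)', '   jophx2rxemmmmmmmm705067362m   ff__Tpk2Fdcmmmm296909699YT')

None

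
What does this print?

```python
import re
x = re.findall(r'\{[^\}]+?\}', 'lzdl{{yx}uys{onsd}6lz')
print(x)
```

['{{yx}', '{onsd}']

`findall` yields the raw match text (2 of them) because the pattern has no groups.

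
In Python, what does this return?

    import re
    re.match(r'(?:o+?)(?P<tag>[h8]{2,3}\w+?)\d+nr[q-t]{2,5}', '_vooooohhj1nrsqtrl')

The pattern matches one or more of a literal 'o' (lazy) (non-capturing group); then 2 to 3 of one of [h8], then one or more of a word character (lazy) (captured as 'tag'); then one or more of a digit, then the literal 'nr', then 2 to 5 of a character in [q-t].
With `match`, the pattern is implicitly anchored at the beginning.
Here position 0 doesn't satisfy it, so the call returns None.

None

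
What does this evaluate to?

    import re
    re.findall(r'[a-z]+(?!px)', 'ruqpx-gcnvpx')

['ruqpx', 'gcnvpx']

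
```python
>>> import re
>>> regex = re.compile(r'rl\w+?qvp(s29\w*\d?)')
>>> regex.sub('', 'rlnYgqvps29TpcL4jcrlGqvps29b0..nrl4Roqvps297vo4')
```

'..n'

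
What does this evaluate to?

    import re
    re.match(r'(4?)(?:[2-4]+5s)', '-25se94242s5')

None

With `match`, the pattern is implicitly anchored at the beginning.
Here the pattern fails at index 0, so the call returns None.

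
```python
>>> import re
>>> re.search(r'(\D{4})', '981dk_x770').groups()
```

('dk_x',)

The pattern matches exactly 4 of a non-digit (captured).
`re.search` tries every starting position until one works.
The match spans [3:7] → 'dk_x'.
Captured: group 1 = 'dk_x'.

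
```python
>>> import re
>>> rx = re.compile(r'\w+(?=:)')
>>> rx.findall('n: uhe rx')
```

The lookaround is zero-width — it requires the adjacent text to match without consuming it, so the asserted text isn't part of the match.
Scanning left to right: at [0:1] → 'n'.
With no groups in the pattern, `findall` gives back each whole match — 1 here.

['n']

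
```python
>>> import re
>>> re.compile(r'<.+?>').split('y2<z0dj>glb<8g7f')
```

Matches to split on: at [2:8] → '<z0dj>'.
`split` removes every match and returns the 2 fragments in between.

['y2', 'glb<8g7f']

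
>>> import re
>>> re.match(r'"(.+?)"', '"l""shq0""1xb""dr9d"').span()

(0, 3)

With `match`, the pattern is implicitly anchored at the beginning.
The match spans [0:3] → '"l"'.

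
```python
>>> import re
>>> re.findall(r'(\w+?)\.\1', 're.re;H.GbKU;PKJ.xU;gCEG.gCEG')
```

['re', 'gCEG']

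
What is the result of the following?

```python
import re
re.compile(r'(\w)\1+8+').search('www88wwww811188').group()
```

After group 1 captures some text, `\1` only succeeds where that same text appears again.
`re.search` tries every starting position until one works.
The match spans [0:5] → 'www88'.
Captured: group 1 = 'w'.

'www88'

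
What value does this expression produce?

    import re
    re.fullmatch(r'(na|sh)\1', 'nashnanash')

None

`\1` has to match the exact text group 1 already captured.
`re.fullmatch` requires the pattern to consume the entire string.
Here the pattern can't cover the whole string, so the call returns None.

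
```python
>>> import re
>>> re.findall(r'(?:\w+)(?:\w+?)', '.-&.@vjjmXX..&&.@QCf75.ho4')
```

['vjjmXX', 'QCf75', 'ho4']

`findall` yields the raw match text (3 of them) because the pattern has no groups.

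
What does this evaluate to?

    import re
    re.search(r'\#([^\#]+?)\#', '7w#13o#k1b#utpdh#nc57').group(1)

'13o'

Unlike `match`, `search` isn't anchored — it looks for the pattern anywhere in the string.
The match spans [2:7] → '#13o#'.
Captured: group 1 = '13o'.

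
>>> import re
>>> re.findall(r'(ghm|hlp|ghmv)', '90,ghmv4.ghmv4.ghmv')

['ghm', 'ghm', 'ghm']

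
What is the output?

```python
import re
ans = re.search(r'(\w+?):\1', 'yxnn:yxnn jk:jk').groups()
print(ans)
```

('yxnn',)

The match spans [0:9] → 'yxnn:yxnn'.
Captured: group 1 = 'yxnn'.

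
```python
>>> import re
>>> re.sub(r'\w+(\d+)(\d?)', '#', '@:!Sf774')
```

The pattern matches one or more of a word character; then one or more of a digit (captured); then optionally a digit (captured).
Matches: at [3:8] → 'Sf774'.
Every occurrence is swapped for '#'.

'@:!#'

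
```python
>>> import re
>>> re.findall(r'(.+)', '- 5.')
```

['- 5.']

Because there's exactly one group, `findall` drops the full match and keeps group 1 from the one hit.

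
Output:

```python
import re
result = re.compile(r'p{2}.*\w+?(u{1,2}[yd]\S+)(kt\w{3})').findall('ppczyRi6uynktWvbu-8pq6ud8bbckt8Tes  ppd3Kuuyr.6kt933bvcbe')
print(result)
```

[('uyr.6', 'kt933')]

With 2 capturing groups, `findall` returns a 2-tuple per match.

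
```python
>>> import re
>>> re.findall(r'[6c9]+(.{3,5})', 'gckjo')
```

This matches one or more of one of [6c9]; then 3 to 5 of any character (captured).
Walking the string: at [1:5] match 'ckjo', group 1 = 'kjo'.
With a single group, `findall` returns only what that group captured — 1 item.

['kjo']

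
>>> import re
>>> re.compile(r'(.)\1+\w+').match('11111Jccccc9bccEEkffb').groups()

('1',)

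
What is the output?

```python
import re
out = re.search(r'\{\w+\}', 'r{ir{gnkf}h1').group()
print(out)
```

`re.search` tries every starting position until one works.
The match spans [4:10] → '{gnkf}'.

{gnkf}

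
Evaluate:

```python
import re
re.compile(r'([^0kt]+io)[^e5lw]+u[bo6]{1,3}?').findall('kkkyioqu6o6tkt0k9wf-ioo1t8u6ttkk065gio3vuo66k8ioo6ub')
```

This matches one or more of any character except [0kt], then the literal 'io' (captured); then one or more of any character except [e5lw], then the literal 'u', then 1 to 3 of one of [bo6] (lazy).
Scanning left to right: at [3:9] match 'yioqu6', group 1 = 'yio'; at [16:28] match '9wf-ioo1t8u6', group 1 = '9wf-io'; at [33:52] match '65gio3vuo66k8ioo6ub', group 1 = '65gio'.
With a single group, `findall` returns only what that group captured — 3 items.

['yio', '9wf-io', '65gio']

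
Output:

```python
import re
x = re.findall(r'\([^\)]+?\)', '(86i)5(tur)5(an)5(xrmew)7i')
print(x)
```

Scanning left to right: at [0:5] → '(86i)'; at [6:11] → '(tur)'; at [12:16] → '(an)'; at [17:24] → '(xrmew)'.
Since nothing is captured, `findall` lists the 4 matched substrings directly.

['(86i)', '(tur)', '(an)', '(xrmew)']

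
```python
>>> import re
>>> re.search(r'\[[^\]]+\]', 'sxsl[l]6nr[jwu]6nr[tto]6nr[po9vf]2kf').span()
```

`search` walks the string left to right and returns the first match it finds.
The match spans [4:7] → '[l]'.

(4, 7)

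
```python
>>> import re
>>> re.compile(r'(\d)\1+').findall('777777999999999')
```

['7', '9']

After group 1 captures some text, `\1` only succeeds where that same text appears again.
Matches: at [0:6] match '777777', group 1 = '7'; at [6:15] match '999999999', group 1 = '9'.
Because there's exactly one group, `findall` drops the full match and keeps group 1 from each hit.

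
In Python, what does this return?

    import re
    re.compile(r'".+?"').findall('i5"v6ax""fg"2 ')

['"v6ax"', '"fg"']

Since nothing is captured, `findall` lists the 2 matched substrings directly.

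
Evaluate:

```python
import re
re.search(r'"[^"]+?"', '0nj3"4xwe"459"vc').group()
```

The match spans [4:10] → '"4xwe"'.

'"4xwe"'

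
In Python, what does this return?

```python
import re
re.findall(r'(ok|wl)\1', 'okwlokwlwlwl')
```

['wl']

The backreference `\1` re-matches whatever the first group consumed, character for character.
With a single group, `findall` returns only what that group captured — 1 item.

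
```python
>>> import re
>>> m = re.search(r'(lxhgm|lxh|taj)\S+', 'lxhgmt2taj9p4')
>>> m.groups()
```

`|` is ordered: at each position the engine commits to the first alternative that works.
`re.search` scans for the first position where the pattern succeeds.
The match spans [0:13] → 'lxhgmt2taj9p4'.
Captured: group 1 = 'lxhgm'.

('lxhgm',)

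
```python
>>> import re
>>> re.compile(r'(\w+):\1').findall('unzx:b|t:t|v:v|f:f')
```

['t', 'v', 'f']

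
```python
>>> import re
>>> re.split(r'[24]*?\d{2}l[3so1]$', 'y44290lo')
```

['y', '']

Splitting on the pattern gives 2 pieces.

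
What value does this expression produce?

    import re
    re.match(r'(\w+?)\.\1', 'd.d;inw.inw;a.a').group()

`\1` is not a pattern — it's the concrete string captured by group 1, re-applied verbatim.
`re.match` won't scan ahead — the pattern has to work from the very first character.
The match spans [0:3] → 'd.d'.
Captured: group 1 = 'd'.

'd.d'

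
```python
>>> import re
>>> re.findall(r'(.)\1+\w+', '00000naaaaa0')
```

['0']

`\1` has to match the exact text group 1 already captured.
One capturing group, so `findall` returns just the captured substring from the one match — 1 in all.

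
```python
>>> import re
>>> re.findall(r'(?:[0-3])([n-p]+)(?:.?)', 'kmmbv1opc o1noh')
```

Pattern: a character in [0-3] (non-capturing group); then one or more of a character in [n-p] (captured); then optionally any character (non-capturing group).
Because there's exactly one group, `findall` drops the full match and keeps group 1 from each hit.

['op', 'no']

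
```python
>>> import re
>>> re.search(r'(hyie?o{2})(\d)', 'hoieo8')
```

The pattern matches the literal 'hyi', then optionally a literal 'e', then exactly 2 of a literal 'o' (captured); then a digit (captured).
Here nothing in the string fits, so the call returns None.

None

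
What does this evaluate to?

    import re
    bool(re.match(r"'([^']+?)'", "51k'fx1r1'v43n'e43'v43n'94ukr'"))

`re.match` only tries the pattern at the start of the string.
Here the string doesn't start with a match, so the call returns None, and `bool(None)` is False.

False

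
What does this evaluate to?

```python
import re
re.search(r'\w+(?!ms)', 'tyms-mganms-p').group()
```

'tyms'

The negative lookaround is zero-width — it rules out positions where the adjacent text would match, without consuming anything.
The match spans [0:4] → 'tyms'.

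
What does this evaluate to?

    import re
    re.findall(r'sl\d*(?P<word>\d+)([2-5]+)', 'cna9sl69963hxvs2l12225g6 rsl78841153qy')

Pattern: the literal 'sl', then zero or more of a digit; then one or more of a digit (captured as 'word'); then one or more of a character in [2-5] (captured).
Scanning left to right: at [4:11] match 'sl69963', groups = ('6', '3'); at [26:36] match 'sl78841153', groups = ('5', '3').
`findall` packs the 2 group values into a tuple for every match.

[('6', '3'), ('5', '3')]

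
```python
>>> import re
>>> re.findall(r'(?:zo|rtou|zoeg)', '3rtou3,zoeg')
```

['rtou', 'zo']

Alternation isn't longest-match — the leftmost alternative that fits at this position is chosen.
With no groups in the pattern, `findall` gives back each whole match — 2 here.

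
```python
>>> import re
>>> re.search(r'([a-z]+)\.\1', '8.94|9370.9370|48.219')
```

`\1` has to match the exact text group 1 already captured.
Here nothing in the string fits, so the call returns None.

None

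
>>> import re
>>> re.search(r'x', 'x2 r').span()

Pattern: a literal 'x'.
`re.search` scans for the first position where the pattern succeeds.
The match spans [0:1] → 'x'.

(0, 1)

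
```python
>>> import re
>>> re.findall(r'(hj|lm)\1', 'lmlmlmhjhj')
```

['lm', 'hj']

`\1` is not a pattern — it's the concrete string captured by group 1, re-applied verbatim.
With a single group, `findall` returns only what that group captured — 2 items.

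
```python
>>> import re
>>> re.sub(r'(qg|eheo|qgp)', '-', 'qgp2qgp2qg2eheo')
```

'-p2-p2-2-'

Branches in `(...|...)` are attempted left-to-right; the first branch that allows the whole pattern to succeed is taken.
Matches: at [0:2] → 'qg'; at [4:6] → 'qg'; at [8:10] → 'qg'; at [11:15] → 'eheo'.
`sub` substitutes '-' at each match site.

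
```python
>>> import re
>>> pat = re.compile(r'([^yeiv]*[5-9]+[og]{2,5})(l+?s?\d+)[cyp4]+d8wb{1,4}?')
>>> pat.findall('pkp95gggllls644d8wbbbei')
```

The pattern matches zero or more of any character except [yeiv], then one or more of a character in [5-9], then 2 to 5 of one of [og] (captured); then one or more of a literal 'l' (lazy), then optionally the literal 's', then one or more of a digit (captured); then one or more of one of [cyp4], then the literal 'd8w', then 1 to 4 of a literal 'b' (lazy).
Walking the string: at [0:19] match 'pkp95gggllls644d8wb', groups = ('pkp95ggg', 'llls64').
Multiple groups make `findall` return tuples — one 2-tuple for the one match.

[('pkp95ggg', 'llls64')]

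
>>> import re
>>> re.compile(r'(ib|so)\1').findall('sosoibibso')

['so', 'ib']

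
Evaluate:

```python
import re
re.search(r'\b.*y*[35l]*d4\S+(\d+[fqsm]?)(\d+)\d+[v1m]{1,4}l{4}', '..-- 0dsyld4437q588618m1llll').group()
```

'0dsyld4437q588618m1llll'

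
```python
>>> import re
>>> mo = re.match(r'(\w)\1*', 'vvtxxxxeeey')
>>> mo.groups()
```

('v',)

A backreference is literal: `\1` must see the identical characters the first group matched.
`match` is anchored at position 0; if the pattern doesn't fit there, it returns None.
The match spans [0:2] → 'vv'.
Captured: group 1 = 'v'.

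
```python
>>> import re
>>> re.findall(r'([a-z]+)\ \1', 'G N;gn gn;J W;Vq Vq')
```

A backreference is literal: `\1` must see the identical characters the first group matched.
With a single group, `findall` returns only what that group captured — 1 item.

['gn']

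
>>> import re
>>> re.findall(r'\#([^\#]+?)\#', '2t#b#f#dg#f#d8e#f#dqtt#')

['b', 'dg', 'd8e', 'dqtt']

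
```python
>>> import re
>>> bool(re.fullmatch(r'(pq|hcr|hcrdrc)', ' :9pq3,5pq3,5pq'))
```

False

For `fullmatch`, every character of the input must be accounted for by the pattern.
Here there's no way to consume every character, so the call returns None, and `bool(None)` is False.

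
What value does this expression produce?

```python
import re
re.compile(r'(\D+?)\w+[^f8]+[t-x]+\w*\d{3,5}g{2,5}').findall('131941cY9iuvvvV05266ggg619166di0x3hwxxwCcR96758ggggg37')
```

['c']

The `?` after the quantifier makes it lazy — it takes as little as possible before letting the rest of the pattern try.
With a single group, `findall` returns only what that group captured — 1 item.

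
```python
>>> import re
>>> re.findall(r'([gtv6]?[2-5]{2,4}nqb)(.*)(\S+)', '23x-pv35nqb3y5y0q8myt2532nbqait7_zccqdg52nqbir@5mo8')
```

With 3 capturing groups, `findall` returns a 3-tuple per match.

[('v35nqb', '3y5y0q8myt2532nbqait7_zccqdg52nqbir@5mo', '8')]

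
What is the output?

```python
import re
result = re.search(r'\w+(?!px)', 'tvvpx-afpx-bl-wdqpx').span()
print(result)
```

(0, 5)

`(?!…)`/`(?<!…)` only lets a position through if the neighbouring text does NOT match; no characters are consumed.
`re.search` tries every starting position until one works.
The match spans [0:5] → 'tvvpx'.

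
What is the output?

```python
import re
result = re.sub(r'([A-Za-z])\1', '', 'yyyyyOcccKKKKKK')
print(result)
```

yOc

The backreference `\1` re-matches whatever the first group consumed, character for character.
Matches: at [0:2] → 'yy'; at [2:4] → 'yy'; at [6:8] → 'cc'; at [9:11] → 'KK'; at [11:13] → 'KK'; ….
Each match is replaced by ''.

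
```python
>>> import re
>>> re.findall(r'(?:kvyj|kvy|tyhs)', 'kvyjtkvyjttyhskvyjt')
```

Branches in `(...|...)` are attempted left-to-right; the first branch that allows the whole pattern to succeed is taken.
With no groups in the pattern, `findall` gives back each whole match — 4 here.

['kvyj', 'kvyj', 'tyhs', 'kvyj']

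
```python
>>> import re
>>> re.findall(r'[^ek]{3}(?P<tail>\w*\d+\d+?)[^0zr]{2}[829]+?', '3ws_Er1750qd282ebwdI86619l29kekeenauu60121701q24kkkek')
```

['_Er1750qd282ebwdI86619l29kekeenauu6012170']

Pattern: exactly 3 of any character except [ek]; then zero or more of a word character, then one or more of a digit, then one or more of a digit (lazy) (captured as 'tail'); then exactly 2 of any character except [0zr], then one or more of one of [829] (lazy).
Because there's exactly one group, `findall` drops the full match and keeps group 1 from the one hit.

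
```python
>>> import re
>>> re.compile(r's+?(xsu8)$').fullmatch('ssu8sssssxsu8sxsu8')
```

None

Pattern: one or more of a literal 's' (lazy); then the literal 'x', then the literal 'su8' (captured); then anchored at the end.
`fullmatch` succeeds only if the pattern covers the string from start to end.
Here there's no way to consume every character, so the call returns None.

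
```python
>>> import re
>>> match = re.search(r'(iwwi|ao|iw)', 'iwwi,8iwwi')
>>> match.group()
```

'iwwi'

`|` is ordered: at each position the engine commits to the first alternative that works.
Unlike `match`, `search` isn't anchored — it looks for the pattern anywhere in the string.
The match spans [0:4] → 'iwwi'.
Captured: group 1 = 'iwwi'.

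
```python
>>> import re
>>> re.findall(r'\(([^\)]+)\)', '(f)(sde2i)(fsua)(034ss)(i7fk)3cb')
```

Matches: at [0:3] match '(f)', group 1 = 'f'; at [3:10] match '(sde2i)', group 1 = 'sde2i'; at [10:16] match '(fsua)', group 1 = 'fsua'; at [16:23] match '(034ss)', group 1 = '034ss'; at [23:29] match '(i7fk)', group 1 = 'i7fk'.
One capturing group, so `findall` returns just the captured substring from each match — 5 in all.

['f', 'sde2i', 'fsua', '034ss', 'i7fk']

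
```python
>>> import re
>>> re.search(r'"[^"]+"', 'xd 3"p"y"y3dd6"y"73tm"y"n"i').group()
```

The match spans [4:7] → '"p"'.

'"p"'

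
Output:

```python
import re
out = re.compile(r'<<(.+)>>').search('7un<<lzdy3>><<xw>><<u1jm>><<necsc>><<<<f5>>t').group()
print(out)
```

<<lzdy3>><<xw>><<u1jm>><<necsc>><<<<f5>>

The match spans [3:43] → '<<lzdy3>><<xw>><<u1jm>><<necsc>><<<<f5>>'.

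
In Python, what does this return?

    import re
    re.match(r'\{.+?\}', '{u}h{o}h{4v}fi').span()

(0, 3)

With `match`, the pattern is implicitly anchored at the beginning.
The match spans [0:3] → '{u}'.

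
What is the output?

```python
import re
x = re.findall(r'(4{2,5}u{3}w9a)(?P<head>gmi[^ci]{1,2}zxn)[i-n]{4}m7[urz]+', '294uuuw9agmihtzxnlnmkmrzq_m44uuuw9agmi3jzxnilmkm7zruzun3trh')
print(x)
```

The pattern matches 2 to 5 of a literal '4', then exactly 3 of a literal 'u', then the literal 'w9a' (captured); then the literal 'gmi', then 1 to 2 of any character except [ci], then the literal 'zxn' (captured as 'head'); then exactly 4 of a character in [i-n], then the literal 'm7'; then one or more of one of [urz].
Walking the string: at [27:54] match '44uuuw9agmi3jzxnilmkm7zruzu', groups = ('44uuuw9a', 'gmi3jzxn').
Multiple groups make `findall` return tuples — one 2-tuple for the one match.

[('44uuuw9a', 'gmi3jzxn')]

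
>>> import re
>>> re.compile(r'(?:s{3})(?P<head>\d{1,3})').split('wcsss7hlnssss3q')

['wc', '7', 'hlns', '3', 'q']

This matches exactly 3 of a literal 's' (non-capturing group); then 1 to 3 of a digit (captured as 'head').
Because the pattern has a capturing group, `split` also inserts each captured text between the pieces.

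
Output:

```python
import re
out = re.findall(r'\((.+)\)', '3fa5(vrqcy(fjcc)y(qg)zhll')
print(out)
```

Walking the string: at [4:21] match '(vrqcy(fjcc)y(qg)', group 1 = 'vrqcy(fjcc)y(qg'.
One capturing group, so `findall` returns just the captured substring from the one match — 1 in all.

['vrqcy(fjcc)y(qg']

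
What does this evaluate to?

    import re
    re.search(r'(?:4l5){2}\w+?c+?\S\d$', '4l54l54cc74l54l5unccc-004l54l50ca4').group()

'4l54l50ca4'

Pattern: the literal '4l5' repeated 2 times, then one or more of a word character (lazy); then one or more of a literal 'c' (lazy), then a non-whitespace character; then a digit; then anchored at the end.
`re.search` scans for the first position where the pattern succeeds.
The match spans [24:34] → '4l54l50ca4'.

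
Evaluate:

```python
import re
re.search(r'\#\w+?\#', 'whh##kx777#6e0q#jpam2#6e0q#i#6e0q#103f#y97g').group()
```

'#kx777#'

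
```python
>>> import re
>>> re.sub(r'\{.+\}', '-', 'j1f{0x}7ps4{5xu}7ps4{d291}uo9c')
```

'j1f-uo9c'

`sub` substitutes '-' at each match site.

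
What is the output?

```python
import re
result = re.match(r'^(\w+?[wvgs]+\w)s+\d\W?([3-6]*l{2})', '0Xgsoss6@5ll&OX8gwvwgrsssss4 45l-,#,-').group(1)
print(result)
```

The match spans [0:12] → '0Xgsoss6@5ll'.
Captured: group 1 = '0Xgso', group 2 = '5ll'.

0Xgso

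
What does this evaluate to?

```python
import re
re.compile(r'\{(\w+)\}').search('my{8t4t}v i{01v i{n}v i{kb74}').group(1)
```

'8t4t'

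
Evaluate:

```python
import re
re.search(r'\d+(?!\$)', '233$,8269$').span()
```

Because the assertion is negative and zero-width, positions next to the forbidden text are skipped.
`re.search` scans for the first position where the pattern succeeds.
The match spans [0:2] → '23'.

(0, 2)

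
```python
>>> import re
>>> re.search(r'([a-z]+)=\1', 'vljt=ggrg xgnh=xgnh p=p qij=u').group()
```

`\1` has to match the exact text group 1 already captured.
`search` walks the string left to right and returns the first match it finds.
The match spans [10:19] → 'xgnh=xgnh'.
Captured: group 1 = 'xgnh'.

'xgnh=xgnh'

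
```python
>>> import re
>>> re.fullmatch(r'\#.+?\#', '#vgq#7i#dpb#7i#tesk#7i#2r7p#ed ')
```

None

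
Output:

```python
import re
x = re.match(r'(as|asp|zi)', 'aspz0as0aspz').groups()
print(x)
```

('as',)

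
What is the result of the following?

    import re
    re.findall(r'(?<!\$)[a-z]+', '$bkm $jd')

['km', 'd']

A negative assertion filters positions out without eating any characters.
No capturing groups, so `findall` returns the 2 full match strings.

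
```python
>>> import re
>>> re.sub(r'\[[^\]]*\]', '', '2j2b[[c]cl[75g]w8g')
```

Matches: at [4:8] → '[[c]'; at [10:15] → '[75g]'.
Each match is replaced by ''.

'2j2bclw8g'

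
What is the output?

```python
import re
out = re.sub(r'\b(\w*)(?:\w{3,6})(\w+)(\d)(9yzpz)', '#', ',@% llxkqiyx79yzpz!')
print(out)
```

,@% #!

The pattern matches a word boundary (`\b`, zero-width); then zero or more of a word character (captured); then 3 to 6 of a word character (non-capturing group); then one or more of a word character (captured); then a digit (captured); then the literal '9', then the literal 'yz', then the literal 'pz' (captured).
Matches: at [4:18] → 'llxkqiyx79yzpz'.
`sub` substitutes '#' at each match site.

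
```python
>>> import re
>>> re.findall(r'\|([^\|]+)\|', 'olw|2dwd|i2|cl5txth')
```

Matches: at [3:9] match '|2dwd|', group 1 = '2dwd'.
Because there's exactly one group, `findall` drops the full match and keeps group 1 from the one hit.

['2dwd']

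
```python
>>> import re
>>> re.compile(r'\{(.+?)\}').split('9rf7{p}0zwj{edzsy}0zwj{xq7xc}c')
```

['9rf7', 'p', '0zwj', 'edzsy', '0zwj', 'xq7xc', 'c']

Matches to split on: at [4:7] → '{p}'; at [11:18] → '{edzsy}'; at [22:29] → '{xq7xc}'.
`re.split` interleaves the captured-group text with the surrounding fragments.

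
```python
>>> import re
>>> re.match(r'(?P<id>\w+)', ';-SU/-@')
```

The pattern matches one or more of a word character (captured as 'id').
`match` is anchored at position 0; if the pattern doesn't fit there, it returns None.
Here position 0 doesn't satisfy it, so the call returns None.

None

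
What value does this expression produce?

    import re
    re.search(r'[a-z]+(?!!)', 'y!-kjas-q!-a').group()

'kjas'

The negative lookahead/lookbehind blocks any match where the forbidden context is present.
The match spans [3:7] → 'kjas'.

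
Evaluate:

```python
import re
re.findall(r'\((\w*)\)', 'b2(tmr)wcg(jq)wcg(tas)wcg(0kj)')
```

['tmr', 'jq', 'tas', '0kj']

Walking the string: at [2:7] match '(tmr)', group 1 = 'tmr'; at [10:14] match '(jq)', group 1 = 'jq'; at [17:22] match '(tas)', group 1 = 'tas'; at [25:30] match '(0kj)', group 1 = '0kj'.
With a single group, `findall` returns only what that group captured — 4 items.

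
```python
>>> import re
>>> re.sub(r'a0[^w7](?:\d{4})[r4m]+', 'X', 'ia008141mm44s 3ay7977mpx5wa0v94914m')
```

'iXs 3ay7977mpx5wX'

This matches the literal 'a0', then any character except [w7]; then exactly 4 of a digit (non-capturing group); then one or more of one of [r4m].
Matches: at [1:12] → 'a008141mm44'; at [26:35] → 'a0v94914m'.
`sub` substitutes 'X' at each match site.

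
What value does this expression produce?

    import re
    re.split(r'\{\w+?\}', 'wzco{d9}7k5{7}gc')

['wzco', '7k5', 'gc']

Matches to split on: at [4:8] → '{d9}'; at [11:14] → '{7}'.
Splitting on the pattern gives 3 pieces.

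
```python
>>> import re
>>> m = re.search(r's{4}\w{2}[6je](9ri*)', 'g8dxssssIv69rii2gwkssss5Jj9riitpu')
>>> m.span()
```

(4, 15)

Pattern: exactly 4 of the literal 's', then exactly 2 of a word character, then one of [6je]; then the literal '9r', then zero or more of a literal 'i' (captured).
`re.search` tries every starting position until one works.
The match spans [4:15] → 'ssssIv69rii'.
Captured: group 1 = '9rii'.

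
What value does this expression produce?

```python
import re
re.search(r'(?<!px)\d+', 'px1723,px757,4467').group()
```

'723'

The negative lookahead/lookbehind blocks any match where the forbidden context is present.
The match spans [3:6] → '723'.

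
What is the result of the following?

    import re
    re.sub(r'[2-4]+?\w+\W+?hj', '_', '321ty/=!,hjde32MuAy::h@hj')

'_de32MuAy::h@hj'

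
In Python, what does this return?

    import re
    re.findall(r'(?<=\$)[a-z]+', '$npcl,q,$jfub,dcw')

The `(?=…)`/`(?<=…)` assertion just peeks at neighbouring text; it doesn't advance the match position.
Walking the string: at [1:5] → 'npcl'; at [9:13] → 'jfub'.
Since nothing is captured, `findall` lists the 2 matched substrings directly.

['npcl', 'jfub']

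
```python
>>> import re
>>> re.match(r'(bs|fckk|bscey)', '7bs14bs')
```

None

`re.match` won't scan ahead — the pattern has to work from the very first character.
Here the string doesn't start with a match, so the call returns None.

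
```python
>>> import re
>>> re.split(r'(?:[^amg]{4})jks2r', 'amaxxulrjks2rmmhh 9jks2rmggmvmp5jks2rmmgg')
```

The pattern matches exactly 4 of any character except [amg] (non-capturing group); then the literal 'jks', then the literal '2r'.
Matches to split on: at [4:13] → 'xulrjks2r'; at [15:24] → 'hh 9jks2r'.
Each match becomes a cut point; 3 segments remain.

['amax', 'mm', 'mggmvmp5jks2rmmgg']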